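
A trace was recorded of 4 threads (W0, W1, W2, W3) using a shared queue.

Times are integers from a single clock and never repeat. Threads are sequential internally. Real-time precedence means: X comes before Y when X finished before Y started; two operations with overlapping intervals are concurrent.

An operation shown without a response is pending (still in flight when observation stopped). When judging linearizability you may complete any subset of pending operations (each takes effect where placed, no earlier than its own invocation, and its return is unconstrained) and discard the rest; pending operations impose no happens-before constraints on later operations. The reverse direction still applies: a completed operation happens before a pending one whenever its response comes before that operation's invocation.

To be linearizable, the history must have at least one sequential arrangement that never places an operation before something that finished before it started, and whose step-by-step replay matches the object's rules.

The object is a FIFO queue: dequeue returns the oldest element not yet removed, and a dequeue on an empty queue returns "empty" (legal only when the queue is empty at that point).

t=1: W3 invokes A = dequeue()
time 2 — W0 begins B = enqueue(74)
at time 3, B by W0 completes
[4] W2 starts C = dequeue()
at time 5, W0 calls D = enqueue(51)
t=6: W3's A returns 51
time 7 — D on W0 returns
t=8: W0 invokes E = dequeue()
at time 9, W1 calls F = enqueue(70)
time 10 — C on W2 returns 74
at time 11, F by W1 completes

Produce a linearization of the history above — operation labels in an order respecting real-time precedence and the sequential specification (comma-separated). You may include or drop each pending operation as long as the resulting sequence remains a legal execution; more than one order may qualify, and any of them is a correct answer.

B, C, D, A, E, F

after step 1 (B enqueue(74)): queue <74>
after step 2 (C dequeue() → 74): queue <>
after step 3 (D enqueue(51)): queue <51>
after step 4 (A dequeue() → 51): queue <>
after step 5 (E dequeue() (pending, included)): queue <>
after step 6 (F enqueue(70)): queue <70>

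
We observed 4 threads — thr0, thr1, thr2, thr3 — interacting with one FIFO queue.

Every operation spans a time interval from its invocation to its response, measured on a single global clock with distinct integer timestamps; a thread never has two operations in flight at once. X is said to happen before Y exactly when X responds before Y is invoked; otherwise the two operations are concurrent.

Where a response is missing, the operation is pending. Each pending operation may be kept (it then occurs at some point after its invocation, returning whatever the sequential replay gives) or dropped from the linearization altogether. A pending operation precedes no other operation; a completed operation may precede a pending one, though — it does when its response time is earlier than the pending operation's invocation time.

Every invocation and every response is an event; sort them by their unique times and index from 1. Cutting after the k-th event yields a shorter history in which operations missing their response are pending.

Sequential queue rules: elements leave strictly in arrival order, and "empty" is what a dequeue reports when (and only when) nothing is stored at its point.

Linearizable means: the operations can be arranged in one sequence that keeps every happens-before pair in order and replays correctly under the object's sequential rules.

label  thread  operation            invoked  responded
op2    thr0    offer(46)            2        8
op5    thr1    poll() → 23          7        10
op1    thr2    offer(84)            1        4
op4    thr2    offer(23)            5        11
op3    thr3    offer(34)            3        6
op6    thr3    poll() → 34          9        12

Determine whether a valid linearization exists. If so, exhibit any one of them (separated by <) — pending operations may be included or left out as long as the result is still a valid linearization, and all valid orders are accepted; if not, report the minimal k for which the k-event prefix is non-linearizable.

not linearizable — minimal violating prefix: 12 events

already the first 12 events (up to op6's response at time 12) admit no linearization; the first 11 still do
checked exhaustively: 57 real-time-consistent orders of 6 completed operations, zero legal FIFO queue replays
sample order op1, op2, op3, op4, op5, op6 stalls at step 5 — op5 poll() → 23 has no legal effect
sample order op1, op2, op3, op4, op6, op5 stalls at step 5 — op6 poll() → 34 has no legal effect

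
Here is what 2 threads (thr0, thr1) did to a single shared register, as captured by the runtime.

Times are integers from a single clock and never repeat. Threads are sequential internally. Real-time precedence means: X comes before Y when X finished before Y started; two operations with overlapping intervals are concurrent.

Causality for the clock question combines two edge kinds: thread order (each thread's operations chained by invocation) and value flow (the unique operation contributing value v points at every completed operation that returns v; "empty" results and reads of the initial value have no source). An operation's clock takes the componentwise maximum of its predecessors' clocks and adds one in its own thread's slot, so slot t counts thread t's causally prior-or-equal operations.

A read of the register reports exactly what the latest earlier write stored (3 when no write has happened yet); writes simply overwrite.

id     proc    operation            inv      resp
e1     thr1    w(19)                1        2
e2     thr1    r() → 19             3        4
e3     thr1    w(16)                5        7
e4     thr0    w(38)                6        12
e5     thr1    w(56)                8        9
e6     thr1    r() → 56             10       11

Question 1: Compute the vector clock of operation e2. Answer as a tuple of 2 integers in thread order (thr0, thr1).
(0, 2)

e1, invoked 1, has no incoming edges; only thr1's bump applies → (0, 1)
e4, invoked 6, has no incoming edges; only thr0's bump applies → (1, 0)
from VC(e1)=(0, 1), e2 (invoked 3) maxes components and bumps thr1 → (0, 2)
from VC(e2)=(0, 2), e3 (invoked 5) maxes components and bumps thr1 → (0, 3)
from VC(e3)=(0, 3), e5 (invoked 8) maxes components and bumps thr1 → (0, 4)
from VC(e5)=(0, 4), e6 (invoked 10) maxes components and bumps thr1 → (0, 5)
target: VC(e2) = (0, 2)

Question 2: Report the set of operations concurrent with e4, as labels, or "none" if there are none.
e3, e5, e6

e4 spans [6,12]: anything still running between times 6 and 12 counts as concurrent
e1 [1,2]: before
e2 [3,4]: before
e3 [5,7]: concurrent
e5 [8,9]: concurrent
e6 [10,11]: concurrent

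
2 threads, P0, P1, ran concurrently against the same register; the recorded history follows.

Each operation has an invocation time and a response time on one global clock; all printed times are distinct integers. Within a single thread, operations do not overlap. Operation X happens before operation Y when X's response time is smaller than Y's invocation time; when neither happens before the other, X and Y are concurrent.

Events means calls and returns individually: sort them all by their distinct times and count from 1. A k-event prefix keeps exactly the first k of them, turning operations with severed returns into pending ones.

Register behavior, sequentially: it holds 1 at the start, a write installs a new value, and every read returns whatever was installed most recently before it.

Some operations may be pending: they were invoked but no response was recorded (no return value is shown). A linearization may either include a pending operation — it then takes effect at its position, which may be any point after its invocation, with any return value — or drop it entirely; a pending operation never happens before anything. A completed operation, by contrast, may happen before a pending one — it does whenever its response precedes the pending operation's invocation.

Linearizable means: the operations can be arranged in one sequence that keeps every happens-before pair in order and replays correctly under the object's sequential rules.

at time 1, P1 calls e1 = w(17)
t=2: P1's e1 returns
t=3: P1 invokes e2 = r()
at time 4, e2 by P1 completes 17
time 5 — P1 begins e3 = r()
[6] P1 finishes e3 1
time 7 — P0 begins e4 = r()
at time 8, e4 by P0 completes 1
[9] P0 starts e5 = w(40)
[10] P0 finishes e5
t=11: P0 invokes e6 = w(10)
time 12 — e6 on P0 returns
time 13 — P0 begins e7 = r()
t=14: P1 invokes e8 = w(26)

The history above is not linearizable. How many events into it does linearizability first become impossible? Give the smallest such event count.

a valid linearization of events 1..5 exists, for instance e1, e2:
after step 1 (e1 w(17)): value 17
after step 2 (e2 r() → 17): value 17
include event 6 — e3 responding at 6 — and every candidate order breaks
e.g. e1, e2, e3: illegal at step 3, since e3 r() → 1 cannot apply there

6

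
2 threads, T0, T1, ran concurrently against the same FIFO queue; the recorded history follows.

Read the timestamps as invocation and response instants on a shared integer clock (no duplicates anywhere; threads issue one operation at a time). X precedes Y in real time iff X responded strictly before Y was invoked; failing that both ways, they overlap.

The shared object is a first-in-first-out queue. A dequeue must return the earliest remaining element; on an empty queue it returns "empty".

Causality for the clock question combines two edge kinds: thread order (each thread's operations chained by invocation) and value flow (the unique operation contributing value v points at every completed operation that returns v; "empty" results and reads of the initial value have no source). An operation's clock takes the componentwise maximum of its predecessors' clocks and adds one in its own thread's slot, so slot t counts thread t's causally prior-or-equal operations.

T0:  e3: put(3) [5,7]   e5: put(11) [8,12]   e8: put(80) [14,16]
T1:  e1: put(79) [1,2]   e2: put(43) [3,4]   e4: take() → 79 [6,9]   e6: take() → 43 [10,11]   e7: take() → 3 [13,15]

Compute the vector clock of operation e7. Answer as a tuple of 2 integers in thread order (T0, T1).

(1, 5)

root op e1, invoked 1: fresh clock plus T1's own tick → (0, 1)
root op e3, invoked 5: fresh clock plus T0's own tick → (1, 0)
e2, invoked 3, takes VC(e1)=(0, 1) under max, adds 1 for T1 → (0, 2)
e5, invoked 8, takes VC(e3)=(1, 0) under max, adds 1 for T0 → (2, 0)
e4, invoked 6, takes VC(e1)=(0, 1), VC(e2)=(0, 2) under max, adds 1 for T1 → (0, 3)
e8, invoked 14, takes VC(e5)=(2, 0) under max, adds 1 for T0 → (3, 0)
e6, invoked 10, takes VC(e2)=(0, 2), VC(e4)=(0, 3) under max, adds 1 for T1 → (0, 4)
e7, invoked 13, takes VC(e3)=(1, 0), VC(e6)=(0, 4) under max, adds 1 for T1 → (1, 5)
target: VC(e7) = (1, 5)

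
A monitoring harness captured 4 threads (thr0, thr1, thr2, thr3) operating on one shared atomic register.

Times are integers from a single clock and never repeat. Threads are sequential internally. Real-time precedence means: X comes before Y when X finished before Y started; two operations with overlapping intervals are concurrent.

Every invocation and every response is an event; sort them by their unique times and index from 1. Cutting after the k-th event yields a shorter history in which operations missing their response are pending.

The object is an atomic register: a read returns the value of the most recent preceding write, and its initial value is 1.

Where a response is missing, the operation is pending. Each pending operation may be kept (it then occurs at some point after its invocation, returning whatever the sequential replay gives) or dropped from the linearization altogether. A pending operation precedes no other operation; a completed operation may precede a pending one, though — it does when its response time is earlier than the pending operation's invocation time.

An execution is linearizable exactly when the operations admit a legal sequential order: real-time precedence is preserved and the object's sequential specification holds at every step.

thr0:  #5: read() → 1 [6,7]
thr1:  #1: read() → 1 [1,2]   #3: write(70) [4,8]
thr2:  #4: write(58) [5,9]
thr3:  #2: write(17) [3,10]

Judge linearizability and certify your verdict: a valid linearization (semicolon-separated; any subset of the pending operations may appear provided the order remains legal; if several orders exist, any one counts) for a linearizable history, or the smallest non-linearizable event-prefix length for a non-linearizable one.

after step 1 (#1 read() → 1): value 1
after step 2 (#5 read() → 1): value 1
after step 3 (#2 write(17)): value 17
after step 4 (#3 write(70)): value 70
after step 5 (#4 write(58)): value 58

linearizable — witness: #1; #5; #2; #3; #4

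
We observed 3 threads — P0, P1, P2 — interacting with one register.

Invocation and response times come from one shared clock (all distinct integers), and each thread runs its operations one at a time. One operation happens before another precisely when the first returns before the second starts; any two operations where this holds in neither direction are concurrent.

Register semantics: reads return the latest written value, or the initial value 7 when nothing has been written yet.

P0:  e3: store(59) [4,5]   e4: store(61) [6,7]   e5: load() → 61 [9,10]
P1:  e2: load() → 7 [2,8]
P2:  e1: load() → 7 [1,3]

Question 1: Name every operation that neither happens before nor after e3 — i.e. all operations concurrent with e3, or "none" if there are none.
e3 runs from 4 to 5; window-overlapping ops are concurrent
e1 [1,3]: before
e2 [2,8]: concurrent
e4 [6,7]: after
e5 [9,10]: after

e2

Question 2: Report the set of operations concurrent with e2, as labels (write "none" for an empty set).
overlap test against e2 [2,8]: concurrent iff the interval meets 2..8
e1 [1,3]: concurrent
e3 [4,5]: concurrent
e4 [6,7]: concurrent
e5 [9,10]: after

e1, e3, e4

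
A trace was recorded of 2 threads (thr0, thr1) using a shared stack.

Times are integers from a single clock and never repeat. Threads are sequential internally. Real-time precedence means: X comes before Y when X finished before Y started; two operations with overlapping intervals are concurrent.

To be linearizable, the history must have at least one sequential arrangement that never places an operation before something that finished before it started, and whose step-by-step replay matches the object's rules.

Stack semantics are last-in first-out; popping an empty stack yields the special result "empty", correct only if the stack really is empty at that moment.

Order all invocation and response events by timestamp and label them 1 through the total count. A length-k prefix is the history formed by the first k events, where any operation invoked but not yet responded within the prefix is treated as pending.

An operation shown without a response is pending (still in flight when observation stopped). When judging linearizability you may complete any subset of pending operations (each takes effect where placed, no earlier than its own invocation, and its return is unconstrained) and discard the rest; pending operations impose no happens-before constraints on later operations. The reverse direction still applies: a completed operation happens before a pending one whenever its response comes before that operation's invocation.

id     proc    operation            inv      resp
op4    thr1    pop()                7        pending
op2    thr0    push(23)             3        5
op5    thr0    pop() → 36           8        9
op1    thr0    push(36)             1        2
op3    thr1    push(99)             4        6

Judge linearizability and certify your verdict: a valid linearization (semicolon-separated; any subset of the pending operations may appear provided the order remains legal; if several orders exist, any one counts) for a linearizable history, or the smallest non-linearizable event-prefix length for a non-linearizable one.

through event 8 a valid linearization exists; event 9 (op5 responding at time 9) ends that
no legal order exists: 2 real-time-consistent candidates over 4 completed stack operations, all rejected
no completion choice of the 1 pending operation (op4) rescues it — every subset was tried
sample order op1, op2, op3, op5 (pending dropped) stalls at step 4 — op5 pop() → 36 has no legal effect
sample order op1, op3, op2, op5 (pending dropped) stalls at step 4 — op5 pop() → 36 has no legal effect

not linearizable — minimal violating prefix: 9 events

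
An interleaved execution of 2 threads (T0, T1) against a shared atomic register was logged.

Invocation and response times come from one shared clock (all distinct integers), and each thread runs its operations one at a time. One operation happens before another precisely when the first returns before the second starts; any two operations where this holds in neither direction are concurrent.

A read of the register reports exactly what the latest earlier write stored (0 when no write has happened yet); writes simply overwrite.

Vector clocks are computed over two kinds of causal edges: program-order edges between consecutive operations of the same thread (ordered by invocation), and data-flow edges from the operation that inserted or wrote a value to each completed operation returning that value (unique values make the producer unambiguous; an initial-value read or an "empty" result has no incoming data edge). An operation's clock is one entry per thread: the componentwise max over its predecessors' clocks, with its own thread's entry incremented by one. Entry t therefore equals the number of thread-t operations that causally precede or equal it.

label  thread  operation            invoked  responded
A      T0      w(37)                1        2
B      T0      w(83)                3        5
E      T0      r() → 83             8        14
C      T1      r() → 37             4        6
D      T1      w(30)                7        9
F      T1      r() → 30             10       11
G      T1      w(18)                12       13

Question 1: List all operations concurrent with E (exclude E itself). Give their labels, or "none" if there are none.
D, F, G

E spans [8,14]: anything still running between times 8 and 14 counts as concurrent
A [1,2]: before
B [3,5]: before
C [4,6]: before
D [7,9]: concurrent
F [10,11]: concurrent
G [12,13]: concurrent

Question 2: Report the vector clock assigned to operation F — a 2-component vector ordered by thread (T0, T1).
(1, 3)

A, invoked 1, has no incoming edges; only T0's bump applies → (1, 0)
merge at C (invoked 4): VC(A)=(1, 0), own-thread bump on T1 → (1, 1)
merge at B (invoked 3): VC(A)=(1, 0), own-thread bump on T0 → (2, 0)
merge at D (invoked 7): VC(C)=(1, 1), own-thread bump on T1 → (1, 2)
merge at E (invoked 8): VC(B)=(2, 0), own-thread bump on T0 → (3, 0)
merge at F (invoked 10): VC(D)=(1, 2), own-thread bump on T1 → (1, 3)
merge at G (invoked 12): VC(F)=(1, 3), own-thread bump on T1 → (1, 4)
target: VC(F) = (1, 3)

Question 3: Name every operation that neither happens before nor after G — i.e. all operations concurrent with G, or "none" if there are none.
E

G spans [12,13]; an op avoiding the whole window 12..13 is ordered, any other is concurrent
A [1,2]: before
B [3,5]: before
C [4,6]: before
D [7,9]: before
E [8,14]: concurrent
F [10,11]: before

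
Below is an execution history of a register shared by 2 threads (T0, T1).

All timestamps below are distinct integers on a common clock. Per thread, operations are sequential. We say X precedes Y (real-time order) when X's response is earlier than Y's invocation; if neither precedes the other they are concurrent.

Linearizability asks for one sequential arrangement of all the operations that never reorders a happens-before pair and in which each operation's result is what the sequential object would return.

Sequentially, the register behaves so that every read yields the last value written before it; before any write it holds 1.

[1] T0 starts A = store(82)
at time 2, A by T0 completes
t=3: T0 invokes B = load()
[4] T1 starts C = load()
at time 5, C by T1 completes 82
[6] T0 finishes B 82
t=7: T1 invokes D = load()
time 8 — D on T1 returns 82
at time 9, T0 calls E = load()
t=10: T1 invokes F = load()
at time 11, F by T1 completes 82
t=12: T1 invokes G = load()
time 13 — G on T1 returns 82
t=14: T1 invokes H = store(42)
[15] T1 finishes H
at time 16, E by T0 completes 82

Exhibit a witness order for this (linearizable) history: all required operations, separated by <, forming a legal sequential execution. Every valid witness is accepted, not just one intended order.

after step 1 (A store(82)): value 82
after step 2 (B load() → 82): value 82
after step 3 (C load() → 82): value 82
after step 4 (D load() → 82): value 82
after step 5 (E load() → 82): value 82
after step 6 (F load() → 82): value 82
after step 7 (G load() → 82): value 82
after step 8 (H store(42)): value 42

A < B < C < D < E < F < G < H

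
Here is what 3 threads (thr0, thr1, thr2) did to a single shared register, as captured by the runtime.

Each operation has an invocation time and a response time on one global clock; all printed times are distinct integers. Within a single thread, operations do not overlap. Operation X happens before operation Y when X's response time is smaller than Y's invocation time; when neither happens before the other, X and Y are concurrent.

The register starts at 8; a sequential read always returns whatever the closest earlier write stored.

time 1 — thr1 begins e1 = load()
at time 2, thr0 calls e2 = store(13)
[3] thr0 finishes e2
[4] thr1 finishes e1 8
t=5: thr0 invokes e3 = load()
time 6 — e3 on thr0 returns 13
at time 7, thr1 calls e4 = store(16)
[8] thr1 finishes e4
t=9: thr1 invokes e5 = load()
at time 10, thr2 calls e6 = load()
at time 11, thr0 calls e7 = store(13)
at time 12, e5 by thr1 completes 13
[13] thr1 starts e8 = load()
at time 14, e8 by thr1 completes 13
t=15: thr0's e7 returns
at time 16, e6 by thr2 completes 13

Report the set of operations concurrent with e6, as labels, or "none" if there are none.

e5, e7, e8

e6 spans [10,16]; an op avoiding the whole window 10..16 is ordered, any other is concurrent
e1 [1,4]: before
e2 [2,3]: before
e3 [5,6]: before
e4 [7,8]: before
e5 [9,12]: concurrent
e7 [11,15]: concurrent
e8 [13,14]: concurrent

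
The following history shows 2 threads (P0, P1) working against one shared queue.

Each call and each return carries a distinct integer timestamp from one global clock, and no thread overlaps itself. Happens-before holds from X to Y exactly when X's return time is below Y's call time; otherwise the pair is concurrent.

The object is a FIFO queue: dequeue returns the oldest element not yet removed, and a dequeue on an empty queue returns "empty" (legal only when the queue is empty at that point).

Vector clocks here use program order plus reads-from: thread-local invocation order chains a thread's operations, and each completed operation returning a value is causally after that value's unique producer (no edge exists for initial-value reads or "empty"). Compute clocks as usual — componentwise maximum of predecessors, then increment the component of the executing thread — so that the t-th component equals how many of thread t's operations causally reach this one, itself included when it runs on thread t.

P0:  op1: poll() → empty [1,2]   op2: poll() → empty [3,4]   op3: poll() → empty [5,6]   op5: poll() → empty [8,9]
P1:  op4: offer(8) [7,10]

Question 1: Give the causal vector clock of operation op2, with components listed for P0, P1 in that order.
(2, 0)

op4, invoked 7, has no incoming edges; only P1's bump applies → (0, 1)
op1, invoked 1, has no incoming edges; only P0's bump applies → (1, 0)
merge at op2 (invoked 3): VC(op1)=(1, 0), own-thread bump on P0 → (2, 0)
merge at op3 (invoked 5): VC(op2)=(2, 0), own-thread bump on P0 → (3, 0)
merge at op5 (invoked 8): VC(op3)=(3, 0), own-thread bump on P0 → (4, 0)
target: VC(op2) = (2, 0)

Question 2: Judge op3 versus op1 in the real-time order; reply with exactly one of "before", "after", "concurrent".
after

op3 spans [5,6], op1 spans [1,2]
resp(op1)=2 < inv(op3)=5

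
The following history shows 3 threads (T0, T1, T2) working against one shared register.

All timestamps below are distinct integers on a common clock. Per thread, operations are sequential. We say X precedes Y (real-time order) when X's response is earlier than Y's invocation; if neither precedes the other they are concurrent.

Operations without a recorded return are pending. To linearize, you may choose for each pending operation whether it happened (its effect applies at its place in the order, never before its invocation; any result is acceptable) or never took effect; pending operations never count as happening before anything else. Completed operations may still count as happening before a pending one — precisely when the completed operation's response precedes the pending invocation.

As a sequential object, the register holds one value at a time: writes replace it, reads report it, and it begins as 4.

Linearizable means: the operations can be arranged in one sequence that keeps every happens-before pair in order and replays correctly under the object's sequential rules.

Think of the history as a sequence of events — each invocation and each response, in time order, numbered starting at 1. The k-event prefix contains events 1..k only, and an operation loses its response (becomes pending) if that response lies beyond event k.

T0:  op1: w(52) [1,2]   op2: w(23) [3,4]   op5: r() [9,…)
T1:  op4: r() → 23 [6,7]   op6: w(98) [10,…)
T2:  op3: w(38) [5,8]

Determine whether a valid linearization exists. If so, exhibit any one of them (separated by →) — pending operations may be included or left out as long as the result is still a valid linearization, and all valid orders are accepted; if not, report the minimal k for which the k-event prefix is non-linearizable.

linearizable — witness: op1 → op2 → op4 → op3

step 1: op1 w(52) — value 52
step 2: op2 w(23) — value 23
step 3: op4 r() → 23 — value 23
step 4: op3 w(38) — value 38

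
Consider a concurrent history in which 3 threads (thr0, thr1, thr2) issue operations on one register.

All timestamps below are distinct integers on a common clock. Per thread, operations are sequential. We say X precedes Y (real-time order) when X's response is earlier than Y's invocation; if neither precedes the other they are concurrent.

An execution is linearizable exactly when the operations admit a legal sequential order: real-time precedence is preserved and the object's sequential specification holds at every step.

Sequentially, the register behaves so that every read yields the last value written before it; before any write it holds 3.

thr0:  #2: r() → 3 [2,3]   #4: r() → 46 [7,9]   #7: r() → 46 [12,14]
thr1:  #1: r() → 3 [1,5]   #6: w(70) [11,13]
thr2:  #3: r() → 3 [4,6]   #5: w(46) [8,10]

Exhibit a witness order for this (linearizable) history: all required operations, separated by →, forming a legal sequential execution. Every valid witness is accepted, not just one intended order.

1. #1 r() → 3, leaving value 3
2. #2 r() → 3, leaving value 3
3. #3 r() → 3, leaving value 3
4. #5 w(46), leaving value 46
5. #4 r() → 46, leaving value 46
6. #7 r() → 46, leaving value 46
7. #6 w(70), leaving value 70

#1 → #2 → #3 → #5 → #4 → #7 → #6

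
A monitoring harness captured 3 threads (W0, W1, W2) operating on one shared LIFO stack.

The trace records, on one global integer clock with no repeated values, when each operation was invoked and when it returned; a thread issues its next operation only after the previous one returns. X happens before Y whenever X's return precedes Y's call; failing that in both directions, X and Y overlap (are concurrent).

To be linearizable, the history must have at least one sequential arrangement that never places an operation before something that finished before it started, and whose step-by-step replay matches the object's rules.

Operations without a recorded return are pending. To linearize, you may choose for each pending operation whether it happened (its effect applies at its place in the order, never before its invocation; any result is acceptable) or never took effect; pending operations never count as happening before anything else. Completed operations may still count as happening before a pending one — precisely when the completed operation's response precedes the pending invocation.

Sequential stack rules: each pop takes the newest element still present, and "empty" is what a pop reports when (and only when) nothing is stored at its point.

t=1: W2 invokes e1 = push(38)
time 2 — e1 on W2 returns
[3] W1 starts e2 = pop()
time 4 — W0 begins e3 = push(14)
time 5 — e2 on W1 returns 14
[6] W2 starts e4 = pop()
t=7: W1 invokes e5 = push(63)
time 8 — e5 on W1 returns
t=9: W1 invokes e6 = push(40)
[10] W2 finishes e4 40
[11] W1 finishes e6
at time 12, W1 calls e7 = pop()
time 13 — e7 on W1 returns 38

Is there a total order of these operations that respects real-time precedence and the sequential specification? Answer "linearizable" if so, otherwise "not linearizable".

not linearizable

already the first 13 events (up to e7's response at time 13) admit no linearization; the first 12 still do
6 completed operations, 3 real-time-consistent orders — every LIFO stack replay fails
every completion of the 1 pending operation (e3) was checked; none linearizes
for example e1, e2, e4, e5, e6, e7 (pending dropped) fails at step 2: e2 pop() → 14 is not legal there
for example e1, e2, e5, e4, e6, e7 (pending dropped) fails at step 2: e2 pop() → 14 is not legal there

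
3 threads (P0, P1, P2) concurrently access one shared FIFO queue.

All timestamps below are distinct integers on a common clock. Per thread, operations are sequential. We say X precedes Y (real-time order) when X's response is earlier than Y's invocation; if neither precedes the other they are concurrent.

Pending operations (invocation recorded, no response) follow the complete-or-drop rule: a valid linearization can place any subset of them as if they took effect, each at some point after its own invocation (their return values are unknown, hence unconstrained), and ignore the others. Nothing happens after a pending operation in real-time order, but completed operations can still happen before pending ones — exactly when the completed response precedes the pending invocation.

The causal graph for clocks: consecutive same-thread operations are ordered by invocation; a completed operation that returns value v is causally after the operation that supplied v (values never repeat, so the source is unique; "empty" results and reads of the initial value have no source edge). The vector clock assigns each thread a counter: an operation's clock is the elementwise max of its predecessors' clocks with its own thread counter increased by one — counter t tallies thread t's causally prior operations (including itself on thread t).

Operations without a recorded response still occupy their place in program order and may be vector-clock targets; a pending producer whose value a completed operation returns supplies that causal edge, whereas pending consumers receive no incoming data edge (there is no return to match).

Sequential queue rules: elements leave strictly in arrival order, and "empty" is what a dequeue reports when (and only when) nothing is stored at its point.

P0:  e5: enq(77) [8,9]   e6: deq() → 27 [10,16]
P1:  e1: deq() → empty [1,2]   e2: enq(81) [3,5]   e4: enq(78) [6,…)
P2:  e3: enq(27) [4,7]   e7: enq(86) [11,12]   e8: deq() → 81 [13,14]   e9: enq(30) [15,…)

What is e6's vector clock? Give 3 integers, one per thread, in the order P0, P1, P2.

(2, 0, 1)

root op e3, invoked 4: fresh clock plus P2's own tick → (0, 0, 1)
root op e1, invoked 1: fresh clock plus P1's own tick → (0, 1, 0)
root op e5, invoked 8: fresh clock plus P0's own tick → (1, 0, 0)
from VC(e3)=(0, 0, 1), e7 (invoked 11) maxes components and bumps P2 → (0, 0, 2)
from VC(e1)=(0, 1, 0), e2 (invoked 3) maxes components and bumps P1 → (0, 2, 0)
from VC(e2)=(0, 2, 0), e4 (invoked 6) maxes components and bumps P1 → (0, 3, 0)
from VC(e3)=(0, 0, 1), VC(e5)=(1, 0, 0), e6 (invoked 10) maxes components and bumps P0 → (2, 0, 1)
from VC(e2)=(0, 2, 0), VC(e7)=(0, 0, 2), e8 (invoked 13) maxes components and bumps P2 → (0, 2, 3)
from VC(e8)=(0, 2, 3), e9 (invoked 15) maxes components and bumps P2 → (0, 2, 4)
target: VC(e6) = (2, 0, 1)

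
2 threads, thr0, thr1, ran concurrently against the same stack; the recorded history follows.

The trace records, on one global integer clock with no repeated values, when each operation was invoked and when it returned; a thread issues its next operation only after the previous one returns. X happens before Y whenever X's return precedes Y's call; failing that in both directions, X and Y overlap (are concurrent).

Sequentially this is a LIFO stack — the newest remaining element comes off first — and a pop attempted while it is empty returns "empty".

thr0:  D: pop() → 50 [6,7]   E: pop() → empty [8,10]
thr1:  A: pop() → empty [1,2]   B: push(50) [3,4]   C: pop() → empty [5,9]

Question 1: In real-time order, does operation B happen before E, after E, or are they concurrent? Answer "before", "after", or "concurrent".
Answer: before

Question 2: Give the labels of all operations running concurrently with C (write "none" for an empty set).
Answer: D, E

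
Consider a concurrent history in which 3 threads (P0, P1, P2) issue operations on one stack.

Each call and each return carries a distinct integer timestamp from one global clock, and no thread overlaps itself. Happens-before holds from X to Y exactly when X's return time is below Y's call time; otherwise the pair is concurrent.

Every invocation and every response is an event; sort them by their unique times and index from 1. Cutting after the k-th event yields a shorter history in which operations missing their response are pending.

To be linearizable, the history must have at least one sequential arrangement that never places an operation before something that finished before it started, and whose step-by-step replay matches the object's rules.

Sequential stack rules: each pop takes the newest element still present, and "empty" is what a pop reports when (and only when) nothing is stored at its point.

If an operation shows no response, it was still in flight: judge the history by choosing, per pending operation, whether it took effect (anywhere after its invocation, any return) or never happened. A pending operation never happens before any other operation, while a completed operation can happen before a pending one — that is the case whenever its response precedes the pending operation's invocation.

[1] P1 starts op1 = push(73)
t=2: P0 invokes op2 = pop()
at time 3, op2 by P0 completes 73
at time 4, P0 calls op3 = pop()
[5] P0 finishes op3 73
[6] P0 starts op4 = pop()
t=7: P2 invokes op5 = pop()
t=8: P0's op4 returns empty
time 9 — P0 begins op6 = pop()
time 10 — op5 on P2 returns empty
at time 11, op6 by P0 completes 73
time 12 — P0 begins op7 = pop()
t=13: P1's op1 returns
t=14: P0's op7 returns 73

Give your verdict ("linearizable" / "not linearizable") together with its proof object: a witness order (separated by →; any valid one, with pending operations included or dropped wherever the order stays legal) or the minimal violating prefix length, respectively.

prefix check: 1..4 passes, 1..5 fails once op3's time-5 response joins
the completed operations (2 total) allow one real-time order; the stack replay rejects it
completion choices over the 1 pending operation (op1) were checked; none helps
for example op2, op3 (pending dropped) fails at step 1: op2 pop() → 73 is not legal there

not linearizable — minimal violating prefix: 5 events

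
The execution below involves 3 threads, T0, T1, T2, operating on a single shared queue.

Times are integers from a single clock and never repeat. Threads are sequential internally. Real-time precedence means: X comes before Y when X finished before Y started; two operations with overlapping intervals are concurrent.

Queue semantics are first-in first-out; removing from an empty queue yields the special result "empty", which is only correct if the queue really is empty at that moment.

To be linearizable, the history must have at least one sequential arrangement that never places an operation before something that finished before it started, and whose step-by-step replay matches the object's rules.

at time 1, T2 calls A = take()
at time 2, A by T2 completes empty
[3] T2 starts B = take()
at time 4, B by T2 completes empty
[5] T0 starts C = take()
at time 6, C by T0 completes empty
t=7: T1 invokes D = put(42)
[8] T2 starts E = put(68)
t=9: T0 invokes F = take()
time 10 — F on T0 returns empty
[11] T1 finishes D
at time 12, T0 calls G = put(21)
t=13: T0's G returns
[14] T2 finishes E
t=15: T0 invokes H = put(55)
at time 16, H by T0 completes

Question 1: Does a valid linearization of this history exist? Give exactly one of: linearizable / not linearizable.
a witness: A, B, C, F, D, E, G, H
after step 1 (A take() → empty): queue <>
after step 2 (B take() → empty): queue <>
after step 3 (C take() → empty): queue <>
after step 4 (F take() → empty): queue <>
after step 5 (D put(42)): queue <42>
after step 6 (E put(68)): queue <42,68>
after step 7 (G put(21)): queue <42,68,21>
after step 8 (H put(55)): queue <42,68,21,55>

linearizable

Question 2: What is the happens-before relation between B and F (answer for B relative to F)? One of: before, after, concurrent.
B spans [3,4], F spans [9,10]
resp(B)=4 < inv(F)=9

before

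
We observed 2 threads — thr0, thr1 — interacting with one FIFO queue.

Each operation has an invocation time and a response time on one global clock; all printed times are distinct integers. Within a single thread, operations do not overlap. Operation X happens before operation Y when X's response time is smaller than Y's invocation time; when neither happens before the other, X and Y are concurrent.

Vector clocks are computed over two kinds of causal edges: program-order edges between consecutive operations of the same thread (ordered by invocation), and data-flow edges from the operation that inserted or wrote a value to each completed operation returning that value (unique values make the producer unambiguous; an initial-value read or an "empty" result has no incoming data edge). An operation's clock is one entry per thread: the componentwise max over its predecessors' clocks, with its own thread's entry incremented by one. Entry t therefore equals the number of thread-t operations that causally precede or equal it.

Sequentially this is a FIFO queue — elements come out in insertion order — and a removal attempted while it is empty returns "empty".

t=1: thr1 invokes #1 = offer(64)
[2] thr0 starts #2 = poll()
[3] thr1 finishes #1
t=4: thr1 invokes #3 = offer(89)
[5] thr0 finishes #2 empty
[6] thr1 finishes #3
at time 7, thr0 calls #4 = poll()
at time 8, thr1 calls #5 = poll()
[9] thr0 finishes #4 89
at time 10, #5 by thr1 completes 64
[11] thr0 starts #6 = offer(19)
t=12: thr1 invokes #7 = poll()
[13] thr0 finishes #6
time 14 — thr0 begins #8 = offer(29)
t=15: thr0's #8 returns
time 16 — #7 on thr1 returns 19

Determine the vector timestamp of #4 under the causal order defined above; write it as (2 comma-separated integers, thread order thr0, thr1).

(2, 2)

root op #1, invoked 1: fresh clock plus thr1's own tick → (0, 1)
root op #2, invoked 2: fresh clock plus thr0's own tick → (1, 0)
VC(#3, invoked at 4): max of VC(#1)=(0, 1), then +1 on thread thr1 → (0, 2)
VC(#5, invoked at 8): max of VC(#1)=(0, 1), VC(#3)=(0, 2), then +1 on thread thr1 → (0, 3)
VC(#4, invoked at 7): max of VC(#2)=(1, 0), VC(#3)=(0, 2), then +1 on thread thr0 → (2, 2)
VC(#6, invoked at 11): max of VC(#4)=(2, 2), then +1 on thread thr0 → (3, 2)
VC(#8, invoked at 14): max of VC(#6)=(3, 2), then +1 on thread thr0 → (4, 2)
VC(#7, invoked at 12): max of VC(#5)=(0, 3), VC(#6)=(3, 2), then +1 on thread thr1 → (3, 4)
target: VC(#4) = (2, 2)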